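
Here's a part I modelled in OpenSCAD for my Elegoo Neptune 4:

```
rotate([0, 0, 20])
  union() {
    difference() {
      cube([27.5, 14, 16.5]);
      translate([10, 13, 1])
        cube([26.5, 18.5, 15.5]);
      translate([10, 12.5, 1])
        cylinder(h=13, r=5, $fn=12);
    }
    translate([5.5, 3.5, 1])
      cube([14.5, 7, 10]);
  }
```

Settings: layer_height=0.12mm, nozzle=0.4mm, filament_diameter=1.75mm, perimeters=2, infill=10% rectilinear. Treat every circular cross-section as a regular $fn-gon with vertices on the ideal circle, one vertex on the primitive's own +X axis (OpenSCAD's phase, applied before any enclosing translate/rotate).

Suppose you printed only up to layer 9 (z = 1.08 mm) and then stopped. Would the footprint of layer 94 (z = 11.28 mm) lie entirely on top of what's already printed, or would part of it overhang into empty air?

entirely on top

Compare the two slices. At z = 1.08: the cube is present — its section is the full 27.5×14 rectangle (area 385.00 mm²); the cube at (10, 13) (footprint 26.5×18.5) is included at this height (area 490.25 mm²); the r=5 cylinder at (10, 12.5) gives a regular 12-gon of circumradius 5 (constant along its height) (area = (12/2)·5.000²·sin(360°/12) = 75.00 mm²); Taking the first minus the rest: starting from the 27.5×14 cube (385.00 mm²), the 26.5×18.5 cube at (10, 13) partially overlaps it — only the 17.50 mm² overlap (of its 490.25 mm²) is removed, clipping the outline; the r=5 cylinder at (10, 12.5) partially overlaps it — only the 47.17 mm² overlap (of its 75.00 mm²) is removed, clipping the outline — area = 320.33 mm²; the cube at (5.5, 3.5) is present — its section is the full 14.5×7 rectangle (area 101.50 mm²); Combining (union): the regions partially overlap — summed areas 421.83 mm² minus the doubly-counted overlap 82.93 mm² gives 338.91 mm² — area = 338.91 mm²; (rotated 20° about Z; rotation is an isometry so areas/perimeters/island counts are preserved). At z = 11.28: the cube (footprint 27.5×14) is included at this height (area 385.00 mm²); the cube at (10, 13) (footprint 26.5×18.5) is included at this height (area 490.25 mm²); the r=5 cylinder at (10, 12.5) gives a regular 12-gon of circumradius 5 (constant along its height) (area = (12/2)·5.000²·sin(360°/12) = 75.00 mm²); Taking the first minus the rest: starting from the 27.5×14 cube (385.00 mm²), the 26.5×18.5 cube at (10, 13) partially overlaps it — only the 17.50 mm² overlap (of its 490.25 mm²) is removed, clipping the outline; the r=5 cylinder at (10, 12.5) partially overlaps it — only the 47.17 mm² overlap (of its 75.00 mm²) is removed, clipping the outline — area = 320.33 mm²; the cube at (5.5, 3.5) is not intersected at this z (z outside [1, 11]); Combining (union): only that combined region is present, so the union is just that shape — area = 320.33 mm²; (whole slice rotated 20° about Z — lengths, areas and connectivity unchanged). Checking containment: the cross-section at z = 11.28 is a subset of the cross-section at z = 1.08.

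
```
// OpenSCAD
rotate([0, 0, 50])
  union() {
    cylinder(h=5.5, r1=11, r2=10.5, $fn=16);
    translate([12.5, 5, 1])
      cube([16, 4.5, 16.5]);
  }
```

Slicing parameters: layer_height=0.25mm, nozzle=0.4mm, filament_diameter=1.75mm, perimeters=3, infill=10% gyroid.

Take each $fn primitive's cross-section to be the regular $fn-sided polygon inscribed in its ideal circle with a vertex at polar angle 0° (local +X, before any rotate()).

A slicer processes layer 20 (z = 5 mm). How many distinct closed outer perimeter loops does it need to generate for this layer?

At z = 5 mm: the cone contributes a regular 16-gon of circumradius 10.545 (interpolated between r1=11 and r2=10.5 at t=0.909); the cube at (12.5, 5) (footprint 16×4.5) is included at this height; Taking the union: the 2 present regions are separate (no shared area or edge), so areas and boundary lengths simply add and each stays a separate island — 2 connected regions; (whole slice rotated 50° about Z — lengths, areas and connectivity unchanged). The result has 2 disconnected regions.

2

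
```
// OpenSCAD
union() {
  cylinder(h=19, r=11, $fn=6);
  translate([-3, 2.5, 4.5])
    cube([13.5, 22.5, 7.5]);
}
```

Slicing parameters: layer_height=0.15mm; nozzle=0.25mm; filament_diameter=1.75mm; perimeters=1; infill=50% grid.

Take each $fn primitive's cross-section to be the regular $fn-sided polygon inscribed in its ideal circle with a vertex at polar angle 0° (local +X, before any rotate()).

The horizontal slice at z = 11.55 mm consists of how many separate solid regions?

1

At z = 11.55 mm: the r=11 cylinder gives a regular 6-gon of circumradius 11 (constant along its height); the 13.5×22.5 cube at (-3, 2.5) contributes its full rectangle; Taking the union: the regions partially overlap (shared area 73.97 mm²), so overlapping operands fuse into one piece — 1 connected region. The result has 1 disconnected region.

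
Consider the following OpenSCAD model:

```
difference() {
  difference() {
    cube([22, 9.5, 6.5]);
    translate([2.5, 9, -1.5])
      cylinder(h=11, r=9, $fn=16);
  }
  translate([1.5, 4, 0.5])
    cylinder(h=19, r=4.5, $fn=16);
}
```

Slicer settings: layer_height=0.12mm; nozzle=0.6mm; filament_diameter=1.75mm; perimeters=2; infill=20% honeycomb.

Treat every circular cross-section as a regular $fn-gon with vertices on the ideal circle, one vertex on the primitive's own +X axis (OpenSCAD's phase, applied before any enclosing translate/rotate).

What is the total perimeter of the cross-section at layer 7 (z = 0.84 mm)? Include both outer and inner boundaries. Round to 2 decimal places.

52.30 mm

At z = 0.84 mm: the cube (footprint 22×9.5) is included at this height (perimeter 63.00 mm); the r=9 cylinder at (2.5, 9) gives a regular 16-gon of circumradius 9 (constant along its height) (perimeter = 2·16·9.000·sin(180°/16) = 56.19 mm); After the difference (first − rest): starting from the 22×9.5 cube, the r=9 cylinder at (2.5, 9) partially overlaps it — only the 89.60 mm² overlap (of its 247.98 mm²) is removed, clipping the outline — boundary = 59.70 mm; the r=4.5 cylinder at (1.5, 4) gives a regular 16-gon of circumradius 4.5 (constant along its height) (perimeter = 2·16·4.500·sin(180°/16) = 28.09 mm); After the difference (first − rest): starting from the result so far, the r=4.5 cylinder at (1.5, 4) partially overlaps it — only the 0.75 mm² overlap (of its 61.99 mm²) is removed, clipping the outline — boundary = 52.30 mm. Overall, the cross-section is a single solid region. Total boundary length (outer) = 52.30 mm.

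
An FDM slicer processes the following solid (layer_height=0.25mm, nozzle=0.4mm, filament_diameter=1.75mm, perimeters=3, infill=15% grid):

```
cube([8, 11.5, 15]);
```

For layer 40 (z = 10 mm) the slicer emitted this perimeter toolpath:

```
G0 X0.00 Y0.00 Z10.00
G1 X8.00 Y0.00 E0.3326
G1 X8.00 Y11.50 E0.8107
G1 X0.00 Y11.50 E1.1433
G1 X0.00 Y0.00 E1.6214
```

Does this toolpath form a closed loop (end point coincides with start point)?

Start point (G0): (0.00, 0.00). End point (last G1): the path returns to the start — closed.

yes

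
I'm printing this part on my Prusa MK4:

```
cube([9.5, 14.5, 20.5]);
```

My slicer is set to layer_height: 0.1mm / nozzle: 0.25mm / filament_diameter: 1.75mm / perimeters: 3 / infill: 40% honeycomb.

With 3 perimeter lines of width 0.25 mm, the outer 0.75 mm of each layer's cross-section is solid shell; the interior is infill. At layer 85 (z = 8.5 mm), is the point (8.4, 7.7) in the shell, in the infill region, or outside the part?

infill

At z = 8.5 mm: the 9.5×14.5 cube contributes its full rectangle. Overall, the cross-section is a single solid region. The nearest boundary edge runs (9.50, 0.00)→(9.50, 14.50); distance from the point to it = 1.10 mm. The point is inside the cross-section and 1.10 mm from the nearest boundary — more than the 0.75 mm shell width (3 × 0.25), so it's in the infill interior.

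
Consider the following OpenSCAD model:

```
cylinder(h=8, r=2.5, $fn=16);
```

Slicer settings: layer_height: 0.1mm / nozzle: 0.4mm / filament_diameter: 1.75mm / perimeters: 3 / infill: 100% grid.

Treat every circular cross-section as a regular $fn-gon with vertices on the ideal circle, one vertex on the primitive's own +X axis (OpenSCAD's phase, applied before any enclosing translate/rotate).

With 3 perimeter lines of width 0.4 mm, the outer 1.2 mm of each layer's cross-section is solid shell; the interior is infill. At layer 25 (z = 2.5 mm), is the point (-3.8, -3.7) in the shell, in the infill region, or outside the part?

At z = 2.5 mm: the r=2.5 cylinder contributes a regular 16-gon of circumradius 2.5. Overall, the cross-section is a single solid region. The nearest boundary edge runs (-2.31, -0.96)→(-1.77, -1.77); distance from the point to it = 2.80 mm. The point is not inside any of the regions above, so it lies outside the cross-section (2.80 mm from the nearest boundary).

outside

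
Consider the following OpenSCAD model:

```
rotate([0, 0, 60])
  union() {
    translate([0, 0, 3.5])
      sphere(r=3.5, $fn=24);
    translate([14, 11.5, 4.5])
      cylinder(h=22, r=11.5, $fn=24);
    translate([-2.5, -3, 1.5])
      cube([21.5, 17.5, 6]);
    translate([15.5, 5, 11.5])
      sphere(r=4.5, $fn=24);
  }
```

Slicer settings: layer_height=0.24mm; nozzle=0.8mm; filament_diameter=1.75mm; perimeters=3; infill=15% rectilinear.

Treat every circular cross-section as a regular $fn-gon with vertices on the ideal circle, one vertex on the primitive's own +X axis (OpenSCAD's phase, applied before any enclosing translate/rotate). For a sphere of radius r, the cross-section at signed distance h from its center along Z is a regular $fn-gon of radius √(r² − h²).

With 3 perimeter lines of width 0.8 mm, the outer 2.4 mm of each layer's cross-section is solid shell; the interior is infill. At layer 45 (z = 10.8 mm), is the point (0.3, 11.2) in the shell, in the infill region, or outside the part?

infill

At z = 10.8 mm: the sphere does not reach this height (|z−center|=7.300 > r=3.5); the r=11.5 cylinder at (14, 11.5) gives a regular 24-gon of circumradius 11.5 (constant along its height); the cube at (-2.5, -3) does not reach this height (z outside [1.5, 7.5]); the r=4.5 sphere at (15.5, 5) slices to a regular 24-gon of circumradius 4.445 (√(r²−h²) with h=0.7 from center); Merging all regions: the r=4.5 sphere at (15.5, 5) lies entirely inside the r=11.5 cylinder at (14, 11.5), so the union is just the r=11.5 cylinder at (14, 11.5) — 1 connected region; (rotated 60° about Z; rotation is an isometry so areas/perimeters/island counts are preserved). Overall, the cross-section is a single solid region. Undo the 60° rotation: the query point maps to (9.849, 5.340) in the un-rotated model frame. The nearest boundary edge runs (8.25, 1.54)→(5.87, 3.37); distance from the point to it = 3.99 mm. The point is inside the cross-section and 3.99 mm from the nearest boundary — more than the 2.4 mm shell width (3 × 0.8), so it's in the infill interior.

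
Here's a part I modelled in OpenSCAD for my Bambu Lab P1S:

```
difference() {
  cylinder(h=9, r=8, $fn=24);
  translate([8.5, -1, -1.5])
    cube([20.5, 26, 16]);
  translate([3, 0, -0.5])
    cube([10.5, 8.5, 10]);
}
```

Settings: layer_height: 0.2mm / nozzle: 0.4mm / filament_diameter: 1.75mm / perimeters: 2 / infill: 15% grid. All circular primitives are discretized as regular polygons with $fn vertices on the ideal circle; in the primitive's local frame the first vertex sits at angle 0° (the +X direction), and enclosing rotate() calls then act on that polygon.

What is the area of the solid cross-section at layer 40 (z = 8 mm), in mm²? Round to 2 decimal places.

At z = 8 mm: the r=8 cylinder contributes a regular 24-gon of circumradius 8 (area = (24/2)·8.000²·sin(360°/24) = 198.77 mm²); the cube at (8.5, -1) is present — its section is the full 20.5×26 rectangle (area 533.00 mm²); the cube at (3, 0) is present — its section is the full 10.5×8.5 rectangle (area 89.25 mm²); Taking the first minus the rest: starting from the r=8 cylinder (198.77 mm²), the 20.5×26 cube at (8.5, -1) misses the remaining region (no effect); the 10.5×8.5 cube at (3, 0) partially overlaps it — only the 26.41 mm² overlap (of its 89.25 mm²) is removed, clipping the outline — area = 172.37 mm². Overall, the cross-section is a single solid region. Net area = 172.37 mm².

172.37 mm²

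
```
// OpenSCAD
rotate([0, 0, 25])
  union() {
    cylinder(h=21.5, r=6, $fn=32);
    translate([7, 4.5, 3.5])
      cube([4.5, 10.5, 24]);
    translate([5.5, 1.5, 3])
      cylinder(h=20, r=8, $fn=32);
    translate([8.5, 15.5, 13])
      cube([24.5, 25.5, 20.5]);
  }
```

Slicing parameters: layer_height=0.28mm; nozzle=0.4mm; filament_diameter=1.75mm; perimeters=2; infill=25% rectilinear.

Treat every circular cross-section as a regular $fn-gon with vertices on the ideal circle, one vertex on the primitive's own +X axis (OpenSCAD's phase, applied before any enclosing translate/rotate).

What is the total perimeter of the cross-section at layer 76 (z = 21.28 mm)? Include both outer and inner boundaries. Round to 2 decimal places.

At z = 21.28 mm: the cylinder: section is a regular 32-gon, circumradius r=6 (perimeter = 2·32·6.000·sin(180°/32) = 37.64 mm); the 4.5×10.5 cube at (7, 4.5) contributes its full rectangle (perimeter 30.00 mm); the cylinder at (5.5, 1.5): section is a regular 32-gon, circumradius r=8 (perimeter = 2·32·8.000·sin(180°/32) = 50.18 mm); the cube at (8.5, 15.5) is present — its section is the full 24.5×25.5 rectangle (perimeter 100.00 mm); Combining (union): the regions partially overlap (shared area 90.92 mm²), so the edge portions inside another operand are dropped and the merged outline is re-measured after clipping — boundary = 169.42 mm; (rotated 25° about Z; rotation is an isometry so areas/perimeters/island counts are preserved). Overall, the cross-section has 2 separate islands. Total boundary length (outer) = 169.42 mm.

169.42 mm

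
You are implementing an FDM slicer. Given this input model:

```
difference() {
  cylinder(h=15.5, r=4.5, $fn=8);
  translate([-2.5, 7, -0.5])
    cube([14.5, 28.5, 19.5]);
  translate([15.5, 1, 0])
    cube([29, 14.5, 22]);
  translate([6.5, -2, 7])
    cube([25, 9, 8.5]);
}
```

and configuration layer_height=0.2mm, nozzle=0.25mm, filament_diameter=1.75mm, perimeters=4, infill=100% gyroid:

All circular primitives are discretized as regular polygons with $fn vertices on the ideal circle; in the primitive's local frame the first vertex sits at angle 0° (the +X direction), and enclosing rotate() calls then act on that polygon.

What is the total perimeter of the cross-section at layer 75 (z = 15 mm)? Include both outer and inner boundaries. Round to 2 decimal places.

27.55 mm

At z = 15 mm: the cylinder: section is a regular 8-gon, circumradius r=4.5 (perimeter = 2·8·4.500·sin(180°/8) = 27.55 mm); the cube at (-2.5, 7) (footprint 14.5×28.5) is included at this height (perimeter 86.00 mm); the cube at (15.5, 1) is present — its section is the full 29×14.5 rectangle (perimeter 87.00 mm); the 25×9 cube at (6.5, -2) contributes its full rectangle (perimeter 68.00 mm); Subtracting the remaining from the first: starting from the r=4.5 cylinder, the 14.5×28.5 cube at (-2.5, 7) misses the remaining region (no effect); the 29×14.5 cube at (15.5, 1) misses the remaining region (no effect); the 25×9 cube at (6.5, -2) misses the remaining region (no effect) — boundary = 27.55 mm. Overall, the cross-section is a single solid region. Total boundary length (outer) = 27.55 mm.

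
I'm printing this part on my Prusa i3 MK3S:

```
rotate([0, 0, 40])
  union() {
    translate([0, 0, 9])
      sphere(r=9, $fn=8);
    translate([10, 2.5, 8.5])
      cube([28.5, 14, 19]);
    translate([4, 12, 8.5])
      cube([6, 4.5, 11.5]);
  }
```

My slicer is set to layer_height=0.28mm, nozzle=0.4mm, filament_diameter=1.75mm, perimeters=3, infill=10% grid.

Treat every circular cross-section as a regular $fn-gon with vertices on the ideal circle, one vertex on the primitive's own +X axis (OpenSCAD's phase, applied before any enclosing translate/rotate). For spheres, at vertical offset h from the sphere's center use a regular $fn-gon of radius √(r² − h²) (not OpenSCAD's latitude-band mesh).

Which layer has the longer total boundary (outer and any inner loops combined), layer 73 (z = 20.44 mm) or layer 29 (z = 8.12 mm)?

layer 73 (z = 20.44 mm)

Layer 73 (z = 20.44): the sphere is absent (|z−center|=11.440 > r=9); the cube at (10, 2.5) (footprint 28.5×14) is included at this height (perimeter 85.00 mm); the cube at (4, 12) is not intersected at this z (z outside [8.5, 20]); Combining (union): only the 28.5×14 cube at (10, 2.5) is present, so the union is just that shape — boundary = 85.00 mm; (rotated 40° about Z; rotation is an isometry so areas/perimeters/island counts are preserved). So its perimeter = 85.00 mm. Layer 29 (z = 8.12): the r=9 sphere slices to a regular 8-gon of circumradius 8.957 (√(r²−h²) with h=0.88 from center) (perimeter = 2·8·8.957·sin(180°/8) = 54.84 mm); the cube at (10, 2.5) does not reach this height (z outside [8.5, 27.5]); the cube at (4, 12) is absent (z outside [8.5, 20]); Combining (union): only the r=9 sphere is present, so the union is just that shape — boundary = 54.84 mm; (rotated 40° about Z; rotation is an isometry so areas/perimeters/island counts are preserved). So its perimeter = 54.84 mm. Layer 73 is larger (85.00 vs 54.84 mm).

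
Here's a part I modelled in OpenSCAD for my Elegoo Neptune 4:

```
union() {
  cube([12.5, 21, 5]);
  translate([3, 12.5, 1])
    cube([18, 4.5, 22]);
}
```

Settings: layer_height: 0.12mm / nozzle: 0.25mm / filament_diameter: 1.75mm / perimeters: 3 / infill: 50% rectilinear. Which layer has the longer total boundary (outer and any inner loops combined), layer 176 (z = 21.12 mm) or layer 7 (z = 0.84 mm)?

Layer 176 (z = 21.12): the cube does not reach this height (z outside [0, 5]); the 18×4.5 cube at (3, 12.5) contributes its full rectangle (perimeter 45.00 mm); Merging all regions: only the 18×4.5 cube at (3, 12.5) is present, so the union is just that shape — boundary = 45.00 mm. So its perimeter = 45.00 mm. Layer 7 (z = 0.84): the cube (footprint 12.5×21) is included at this height (perimeter 67.00 mm); the cube at (3, 12.5) is not intersected at this z (z outside [1, 23]); Taking the union: only the 12.5×21 cube is present, so the union is just that shape — boundary = 67.00 mm. So its perimeter = 67.00 mm. Layer 7 is larger (67.00 vs 45.00 mm).

layer 7 (z = 0.84 mm)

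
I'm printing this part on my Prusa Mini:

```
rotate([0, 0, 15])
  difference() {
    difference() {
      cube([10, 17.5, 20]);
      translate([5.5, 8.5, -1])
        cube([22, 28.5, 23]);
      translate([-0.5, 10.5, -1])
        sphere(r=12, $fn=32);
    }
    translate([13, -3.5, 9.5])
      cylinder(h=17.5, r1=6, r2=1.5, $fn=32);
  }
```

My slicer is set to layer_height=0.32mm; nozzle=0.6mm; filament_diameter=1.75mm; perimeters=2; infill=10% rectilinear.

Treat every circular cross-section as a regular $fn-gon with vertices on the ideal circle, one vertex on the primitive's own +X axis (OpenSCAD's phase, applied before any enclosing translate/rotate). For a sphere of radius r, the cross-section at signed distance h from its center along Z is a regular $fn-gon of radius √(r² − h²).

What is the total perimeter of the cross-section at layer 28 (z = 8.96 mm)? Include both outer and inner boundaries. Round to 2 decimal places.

At z = 8.96 mm: the cube (footprint 10×17.5) is included at this height (perimeter 55.00 mm); the cube at (5.5, 8.5) is present — its section is the full 22×28.5 rectangle (perimeter 101.00 mm); the sphere at (-0.5, 10.5): section is a regular 32-gon, circumradius = √(r²−h²) = √(12²−9.96²) = 6.693 (perimeter = 2·32·6.693·sin(180°/32) = 41.99 mm); Subtracting the remaining from the first: starting from the 10×17.5 cube, the 22×28.5 cube at (5.5, 8.5) partially overlaps it — only the 40.50 mm² overlap (of its 627.00 mm²) is removed, clipping the outline; the r=12 sphere at (-0.5, 10.5) partially overlaps it — only the 60.79 mm² overlap (of its 139.84 mm²) is removed, clipping the outline — boundary = 51.39 mm; the cone at (13, -3.5) is absent (z outside [9.5, 27]); After the difference (first − rest): none of the subtracted shapes is present at this height, so that combined region is unchanged — boundary = 51.39 mm; (whole slice rotated 15° about Z — lengths, areas and connectivity unchanged). Overall, the cross-section has 2 separate islands. Total boundary length (outer) = 51.39 mm.

51.39 mm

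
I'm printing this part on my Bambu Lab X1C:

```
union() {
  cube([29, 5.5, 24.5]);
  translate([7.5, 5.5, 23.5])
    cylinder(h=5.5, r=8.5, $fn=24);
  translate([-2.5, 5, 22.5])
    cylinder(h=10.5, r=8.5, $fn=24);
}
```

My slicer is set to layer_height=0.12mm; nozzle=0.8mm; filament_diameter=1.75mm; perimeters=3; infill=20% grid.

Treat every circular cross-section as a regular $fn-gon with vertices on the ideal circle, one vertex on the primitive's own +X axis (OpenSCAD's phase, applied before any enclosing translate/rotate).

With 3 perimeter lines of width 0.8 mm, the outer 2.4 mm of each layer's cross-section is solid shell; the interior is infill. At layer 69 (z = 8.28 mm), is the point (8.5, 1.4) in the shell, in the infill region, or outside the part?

shell

At z = 8.28 mm: the cube (footprint 29×5.5) is included at this height; the cylinder at (7.5, 5.5) does not reach this height (z outside [23.5, 29]); the cylinder at (-2.5, 5) is not intersected at this z (z outside [22.5, 33]); Combining (union): only the 29×5.5 cube is present, so the union is just that shape — 1 connected region. Overall, the cross-section is a single solid region. The nearest boundary edge runs (0.00, 0.00)→(29.00, 0.00); distance from the point to it = 1.40 mm. The point is inside the cross-section, 1.40 mm from the nearest boundary — within the 2.4 mm shell band (3 × 0.8).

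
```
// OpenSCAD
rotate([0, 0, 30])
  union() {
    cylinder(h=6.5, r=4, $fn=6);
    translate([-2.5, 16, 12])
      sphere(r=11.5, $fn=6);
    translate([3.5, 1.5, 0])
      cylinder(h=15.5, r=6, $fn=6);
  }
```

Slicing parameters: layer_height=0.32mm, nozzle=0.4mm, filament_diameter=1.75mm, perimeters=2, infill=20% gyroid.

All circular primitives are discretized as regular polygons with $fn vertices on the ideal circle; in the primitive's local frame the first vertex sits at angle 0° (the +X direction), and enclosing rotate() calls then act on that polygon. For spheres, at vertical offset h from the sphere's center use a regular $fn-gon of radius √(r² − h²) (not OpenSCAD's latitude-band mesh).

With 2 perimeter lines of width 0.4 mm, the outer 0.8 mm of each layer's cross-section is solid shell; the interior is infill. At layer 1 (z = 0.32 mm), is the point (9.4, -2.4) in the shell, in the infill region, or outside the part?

At z = 0.32 mm: the r=4 cylinder contributes a regular 6-gon of circumradius 4; the sphere at (-2.5, 16) is not intersected at this z (|z−center|=11.680 > r=11.5); the r=6 cylinder at (3.5, 1.5) contributes a regular 6-gon of circumradius 6; Merging all regions: the regions partially overlap (shared area 29.88 mm²), so overlapping operands fuse into one piece — 1 connected region; (rotated 30° about Z; rotation is an isometry so areas/perimeters/island counts are preserved). Overall, the cross-section is a single solid region. Undo the 30° rotation: the query point maps to (6.941, -6.778) in the un-rotated model frame. The nearest boundary edge runs (9.50, 1.50)→(6.50, -3.70); distance from the point to it = 3.11 mm. The point is not inside any of the regions above, so it lies outside the cross-section (3.11 mm from the nearest boundary).

outside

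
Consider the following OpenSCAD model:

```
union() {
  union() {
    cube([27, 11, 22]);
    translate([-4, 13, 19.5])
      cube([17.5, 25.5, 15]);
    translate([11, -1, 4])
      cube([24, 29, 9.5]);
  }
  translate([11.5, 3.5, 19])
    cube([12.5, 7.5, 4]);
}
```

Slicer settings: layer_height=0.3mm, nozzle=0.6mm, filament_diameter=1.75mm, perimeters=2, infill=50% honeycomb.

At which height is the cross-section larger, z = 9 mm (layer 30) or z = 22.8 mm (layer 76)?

Layer 30 (z = 9): the cube (footprint 27×11) is included at this height (area 297.00 mm²); the cube at (-4, 13) is absent (z outside [19.5, 34.5]); the cube at (11, -1) (footprint 24×29) is included at this height (area 696.00 mm²); Taking the union: the regions partially overlap — summed areas 993.00 mm² minus the doubly-counted overlap 176.00 mm² gives 817.00 mm² — area = 817.00 mm²; the cube at (11.5, 3.5) is absent (z outside [19, 23]); Merging all regions: only the result so far is present, so the union is just that shape — area = 817.00 mm². So its area = 817.00 mm². Layer 76 (z = 22.8): the cube does not reach this height (z outside [0, 22]); the cube at (-4, 13) is present — its section is the full 17.5×25.5 rectangle (area 446.25 mm²); the cube at (11, -1) is absent (z outside [4, 13.5]); Merging all regions: only the 17.5×25.5 cube at (-4, 13) is present, so the union is just that shape — area = 446.25 mm²; the cube at (11.5, 3.5) is present — its section is the full 12.5×7.5 rectangle (area 93.75 mm²); Combining (union): the 2 present regions are separate (no shared area or edge), so areas and boundary lengths simply add and each stays a separate island — area = 540.00 mm². So its area = 540.00 mm². Layer 30 is larger (817.00 vs 540.00 mm²).

layer 30 (z = 9 mm)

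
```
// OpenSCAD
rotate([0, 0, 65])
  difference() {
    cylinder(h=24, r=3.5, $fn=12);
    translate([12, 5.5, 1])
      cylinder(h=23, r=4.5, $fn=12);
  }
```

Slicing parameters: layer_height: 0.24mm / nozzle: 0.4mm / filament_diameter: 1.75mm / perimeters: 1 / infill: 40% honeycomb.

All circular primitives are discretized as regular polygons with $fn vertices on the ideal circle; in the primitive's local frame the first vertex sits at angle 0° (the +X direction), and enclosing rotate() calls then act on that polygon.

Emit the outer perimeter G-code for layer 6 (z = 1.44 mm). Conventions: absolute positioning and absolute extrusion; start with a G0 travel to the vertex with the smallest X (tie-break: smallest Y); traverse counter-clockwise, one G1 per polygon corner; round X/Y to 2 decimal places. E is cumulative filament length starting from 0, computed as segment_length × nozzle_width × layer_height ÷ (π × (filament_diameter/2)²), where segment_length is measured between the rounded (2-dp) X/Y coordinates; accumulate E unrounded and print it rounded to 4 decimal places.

G0 X-3.49 Y-0.31 Z1.44
G1 X-2.87 Y-2.01 E0.0722
G1 X-1.48 Y-3.17 E0.1445
G1 X0.31 Y-3.49 E0.2171
G1 X2.01 Y-2.87 E0.2893
G1 X3.17 Y-1.48 E0.3615
G1 X3.49 Y0.31 E0.4341
G1 X2.87 Y2.01 E0.5063
G1 X1.48 Y3.17 E0.5786
G1 X-0.31 Y3.49 E0.6512
G1 X-2.01 Y2.87 E0.7234
G1 X-3.17 Y1.48 E0.7956
G1 X-3.49 Y-0.31 E0.8682

At z = 1.44 mm: the r=3.5 cylinder gives a regular 12-gon of circumradius 3.5 (constant along its height); the r=4.5 cylinder at (12, 5.5) contributes a regular 12-gon of circumradius 4.5; After the difference (first − rest): starting from the r=3.5 cylinder, the r=4.5 cylinder at (12, 5.5) misses the remaining region (no effect) — 1 connected region; (whole slice rotated 65° about Z — lengths, areas and connectivity unchanged). The outline is a single polygon with 12 vertices. Extrusion per mm of travel: 0.4 × 0.24 / (π × 0.875²) = 0.039912. Accumulating E over each segment gives final E = 0.8682.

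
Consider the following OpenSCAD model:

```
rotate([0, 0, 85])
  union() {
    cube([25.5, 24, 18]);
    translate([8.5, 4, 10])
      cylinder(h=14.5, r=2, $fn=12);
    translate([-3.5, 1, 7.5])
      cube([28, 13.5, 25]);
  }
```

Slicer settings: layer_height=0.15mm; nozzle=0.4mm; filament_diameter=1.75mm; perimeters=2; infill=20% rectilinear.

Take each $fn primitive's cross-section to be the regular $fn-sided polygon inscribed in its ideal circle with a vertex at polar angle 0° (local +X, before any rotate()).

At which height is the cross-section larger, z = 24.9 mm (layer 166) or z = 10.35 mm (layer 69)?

layer 69 (z = 10.35 mm)

Layer 166 (z = 24.9): the cube is absent (z outside [0, 18]); the cylinder at (8.5, 4) is not intersected at this z (z outside [10, 24.5]); the 28×13.5 cube at (-3.5, 1) contributes its full rectangle (area 378.00 mm²); Merging all regions: only the 28×13.5 cube at (-3.5, 1) is present, so the union is just that shape — area = 378.00 mm²; (whole slice rotated 85° about Z — lengths, areas and connectivity unchanged). So its area = 378.00 mm². Layer 69 (z = 10.35): the 25.5×24 cube contributes its full rectangle (area 612.00 mm²); the cylinder at (8.5, 4): section is a regular 12-gon, circumradius r=2 (area = (12/2)·2.000²·sin(360°/12) = 12.00 mm²); the 28×13.5 cube at (-3.5, 1) contributes its full rectangle (area 378.00 mm²); Combining (union): the regions partially overlap — summed areas 1002.00 mm² minus the doubly-counted overlap 342.75 mm² gives 659.25 mm² — area = 659.25 mm²; (rotated 85° about Z; rotation is an isometry so areas/perimeters/island counts are preserved). So its area = 659.25 mm². Layer 69 is larger (659.25 vs 378.00 mm²).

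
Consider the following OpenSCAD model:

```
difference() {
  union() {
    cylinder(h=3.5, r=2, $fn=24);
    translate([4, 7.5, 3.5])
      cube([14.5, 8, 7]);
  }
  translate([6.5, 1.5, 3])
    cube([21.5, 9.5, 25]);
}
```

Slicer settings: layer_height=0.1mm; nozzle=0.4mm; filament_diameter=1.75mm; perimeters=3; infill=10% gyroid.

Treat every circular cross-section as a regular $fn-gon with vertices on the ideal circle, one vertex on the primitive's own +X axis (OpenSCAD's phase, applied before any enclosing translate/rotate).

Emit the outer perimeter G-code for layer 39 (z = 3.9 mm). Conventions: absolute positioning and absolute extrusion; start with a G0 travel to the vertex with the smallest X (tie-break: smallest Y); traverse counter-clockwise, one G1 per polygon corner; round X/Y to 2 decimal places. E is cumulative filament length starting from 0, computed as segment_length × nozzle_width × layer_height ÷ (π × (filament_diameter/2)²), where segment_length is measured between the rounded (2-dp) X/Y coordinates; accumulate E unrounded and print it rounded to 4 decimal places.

G0 X4.00 Y7.50 Z3.90
G1 X6.50 Y7.50 E0.0416
G1 X6.50 Y11.00 E0.0998
G1 X18.50 Y11.00 E0.2993
G1 X18.50 Y15.50 E0.3742
G1 X4.00 Y15.50 E0.6153
G1 X4.00 Y7.50 E0.7484

At z = 3.9 mm: the cylinder is absent (z outside [0, 3.5]); the cube at (4, 7.5) (footprint 14.5×8) is included at this height; Combining (union): only the 14.5×8 cube at (4, 7.5) is present, so the union is just that shape — 1 connected region; the cube at (6.5, 1.5) is present — its section is the full 21.5×9.5 rectangle; Subtracting the remaining from the first: starting from the result so far, the 21.5×9.5 cube at (6.5, 1.5) partially overlaps it — only the 42.00 mm² overlap (of its 204.25 mm²) is removed, clipping the outline — 1 connected region. The outline is a single polygon with 6 vertices. Extrusion per mm of travel: 0.4 × 0.1 / (π × 0.875²) = 0.016630. Accumulating E over each segment gives final E = 0.7484.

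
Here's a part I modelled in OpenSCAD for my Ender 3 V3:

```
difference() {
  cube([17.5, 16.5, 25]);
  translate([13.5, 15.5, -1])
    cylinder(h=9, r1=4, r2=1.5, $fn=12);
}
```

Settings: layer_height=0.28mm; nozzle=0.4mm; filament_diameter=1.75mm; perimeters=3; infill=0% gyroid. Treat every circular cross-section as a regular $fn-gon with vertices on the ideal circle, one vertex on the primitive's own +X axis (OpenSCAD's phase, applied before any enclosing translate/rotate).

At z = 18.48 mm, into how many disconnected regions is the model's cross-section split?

At z = 18.48 mm: the cube (footprint 17.5×16.5) is included at this height; the cone at (13.5, 15.5) is absent (z outside [-1, 8]); Taking the first minus the rest: none of the subtracted shapes is present at this height, so the 17.5×16.5 cube is unchanged — 1 connected region. The result has 1 disconnected region.

1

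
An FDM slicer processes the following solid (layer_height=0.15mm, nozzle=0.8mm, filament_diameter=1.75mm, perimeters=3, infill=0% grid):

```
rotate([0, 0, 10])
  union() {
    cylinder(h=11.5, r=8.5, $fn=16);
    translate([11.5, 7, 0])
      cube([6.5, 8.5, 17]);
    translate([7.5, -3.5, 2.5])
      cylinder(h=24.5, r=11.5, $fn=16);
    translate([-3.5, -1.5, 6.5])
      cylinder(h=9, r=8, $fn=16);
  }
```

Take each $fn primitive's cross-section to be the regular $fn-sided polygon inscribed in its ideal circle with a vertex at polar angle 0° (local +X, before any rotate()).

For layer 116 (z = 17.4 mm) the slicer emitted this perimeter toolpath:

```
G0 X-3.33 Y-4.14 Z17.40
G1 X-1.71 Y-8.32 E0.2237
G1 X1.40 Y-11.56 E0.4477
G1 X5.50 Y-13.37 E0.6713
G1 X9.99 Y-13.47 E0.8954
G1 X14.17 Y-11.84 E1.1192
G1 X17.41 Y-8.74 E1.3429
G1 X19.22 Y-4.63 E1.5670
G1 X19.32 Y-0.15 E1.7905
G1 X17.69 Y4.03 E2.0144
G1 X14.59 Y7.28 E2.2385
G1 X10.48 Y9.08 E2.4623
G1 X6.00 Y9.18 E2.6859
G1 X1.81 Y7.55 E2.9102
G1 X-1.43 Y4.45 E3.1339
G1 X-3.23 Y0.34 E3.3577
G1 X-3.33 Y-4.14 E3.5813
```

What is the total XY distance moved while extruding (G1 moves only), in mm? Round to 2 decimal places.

71.78 mm

Sum the Euclidean lengths of each G1 segment: total = 71.78 mm.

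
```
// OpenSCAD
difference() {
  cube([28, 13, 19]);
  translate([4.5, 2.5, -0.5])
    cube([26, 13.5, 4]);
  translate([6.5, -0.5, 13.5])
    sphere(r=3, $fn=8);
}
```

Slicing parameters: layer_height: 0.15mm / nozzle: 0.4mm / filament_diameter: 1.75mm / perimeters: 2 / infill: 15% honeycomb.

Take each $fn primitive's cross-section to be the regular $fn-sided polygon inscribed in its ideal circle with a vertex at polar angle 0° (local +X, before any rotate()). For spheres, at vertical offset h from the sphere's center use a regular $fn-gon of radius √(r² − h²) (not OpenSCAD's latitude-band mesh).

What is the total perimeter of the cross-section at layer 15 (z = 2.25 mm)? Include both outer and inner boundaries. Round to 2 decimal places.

82.00 mm

At z = 2.25 mm: the 28×13 cube contributes its full rectangle (perimeter 82.00 mm); the cube at (4.5, 2.5) is present — its section is the full 26×13.5 rectangle (perimeter 79.00 mm); the sphere at (6.5, -0.5) is not intersected at this z (|z−center|=11.250 > r=3); Taking the first minus the rest: starting from the 28×13 cube, the 26×13.5 cube at (4.5, 2.5) partially overlaps it — only the 246.75 mm² overlap (of its 351.00 mm²) is removed, clipping the outline — boundary = 82.00 mm. Overall, the cross-section is a single solid region. Total boundary length (outer) = 82.00 mm.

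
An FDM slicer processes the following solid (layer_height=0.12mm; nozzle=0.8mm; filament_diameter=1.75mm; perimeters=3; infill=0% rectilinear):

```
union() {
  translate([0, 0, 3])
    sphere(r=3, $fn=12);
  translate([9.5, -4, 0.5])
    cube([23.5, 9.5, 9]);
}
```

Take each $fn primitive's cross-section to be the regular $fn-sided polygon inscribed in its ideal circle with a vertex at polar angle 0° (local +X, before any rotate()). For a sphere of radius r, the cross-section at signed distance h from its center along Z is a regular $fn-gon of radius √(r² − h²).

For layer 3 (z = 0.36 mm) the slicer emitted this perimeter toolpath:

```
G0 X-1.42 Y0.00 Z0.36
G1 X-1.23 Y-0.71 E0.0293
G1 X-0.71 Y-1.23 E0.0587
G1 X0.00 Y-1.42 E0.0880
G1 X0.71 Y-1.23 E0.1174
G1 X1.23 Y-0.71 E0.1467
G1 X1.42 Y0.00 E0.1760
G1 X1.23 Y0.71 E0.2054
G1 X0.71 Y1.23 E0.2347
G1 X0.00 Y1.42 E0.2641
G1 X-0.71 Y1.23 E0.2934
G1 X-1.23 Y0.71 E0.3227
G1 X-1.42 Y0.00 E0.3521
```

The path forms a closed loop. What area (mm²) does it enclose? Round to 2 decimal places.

Apply the shoelace formula to the sequence of (X, Y) vertices; enclosed area = 6.05 mm².

6.05 mm²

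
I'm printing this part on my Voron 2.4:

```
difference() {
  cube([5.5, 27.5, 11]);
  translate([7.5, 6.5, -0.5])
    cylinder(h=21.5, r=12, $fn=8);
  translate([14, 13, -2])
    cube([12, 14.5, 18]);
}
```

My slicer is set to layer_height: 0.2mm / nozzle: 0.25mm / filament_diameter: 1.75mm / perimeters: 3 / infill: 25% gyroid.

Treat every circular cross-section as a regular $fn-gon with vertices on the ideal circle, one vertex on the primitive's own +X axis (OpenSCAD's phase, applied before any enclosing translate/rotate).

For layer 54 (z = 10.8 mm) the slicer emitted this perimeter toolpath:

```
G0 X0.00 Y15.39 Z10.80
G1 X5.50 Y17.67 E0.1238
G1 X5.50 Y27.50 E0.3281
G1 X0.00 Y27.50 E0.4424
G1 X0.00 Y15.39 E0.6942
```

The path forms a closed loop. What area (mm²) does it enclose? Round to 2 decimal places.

Apply the shoelace formula to the sequence of (X, Y) vertices; enclosed area = 60.33 mm².

60.33 mm²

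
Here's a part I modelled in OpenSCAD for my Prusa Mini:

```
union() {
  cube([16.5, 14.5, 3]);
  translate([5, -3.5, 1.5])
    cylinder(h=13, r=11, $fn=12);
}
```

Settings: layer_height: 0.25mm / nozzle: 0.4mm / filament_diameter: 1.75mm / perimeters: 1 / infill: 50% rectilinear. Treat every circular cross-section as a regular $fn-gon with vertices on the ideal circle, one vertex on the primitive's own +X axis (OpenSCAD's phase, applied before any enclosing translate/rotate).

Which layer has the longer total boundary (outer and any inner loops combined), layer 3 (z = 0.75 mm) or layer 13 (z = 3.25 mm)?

Layer 3 (z = 0.75): the 16.5×14.5 cube contributes its full rectangle (perimeter 62.00 mm); the cylinder at (5, -3.5) is not intersected at this z (z outside [1.5, 14.5]); Merging all regions: only the 16.5×14.5 cube is present, so the union is just that shape — boundary = 62.00 mm. So its perimeter = 62.00 mm. Layer 13 (z = 3.25): the cube is not intersected at this z (z outside [0, 3]); the r=11 cylinder at (5, -3.5) gives a regular 12-gon of circumradius 11 (constant along its height) (perimeter = 2·12·11.000·sin(180°/12) = 68.33 mm); Merging all regions: only the r=11 cylinder at (5, -3.5) is present, so the union is just that shape — boundary = 68.33 mm. So its perimeter = 68.33 mm. Layer 13 is larger (68.33 vs 62.00 mm).

layer 13 (z = 3.25 mm)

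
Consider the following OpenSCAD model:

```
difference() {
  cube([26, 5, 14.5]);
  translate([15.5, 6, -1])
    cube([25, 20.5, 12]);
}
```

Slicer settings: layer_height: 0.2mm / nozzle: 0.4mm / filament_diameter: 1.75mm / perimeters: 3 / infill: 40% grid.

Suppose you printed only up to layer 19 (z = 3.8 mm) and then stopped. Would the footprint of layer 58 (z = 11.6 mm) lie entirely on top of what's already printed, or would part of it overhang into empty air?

entirely on top

Compare the two slices. At z = 3.8: the cube (footprint 26×5) is included at this height (area 130.00 mm²); the cube at (15.5, 6) (footprint 25×20.5) is included at this height (area 512.50 mm²); Subtracting the remaining from the first: starting from the 26×5 cube (130.00 mm²), the 25×20.5 cube at (15.5, 6) misses the remaining region (no effect) — area = 130.00 mm². At z = 11.6: the cube is present — its section is the full 26×5 rectangle (area 130.00 mm²); the cube at (15.5, 6) does not reach this height (z outside [-1, 11]); After the difference (first − rest): none of the subtracted shapes is present at this height, so the 26×5 cube is unchanged — area = 130.00 mm². Checking containment: the cross-section at z = 11.6 is a subset of the cross-section at z = 3.8.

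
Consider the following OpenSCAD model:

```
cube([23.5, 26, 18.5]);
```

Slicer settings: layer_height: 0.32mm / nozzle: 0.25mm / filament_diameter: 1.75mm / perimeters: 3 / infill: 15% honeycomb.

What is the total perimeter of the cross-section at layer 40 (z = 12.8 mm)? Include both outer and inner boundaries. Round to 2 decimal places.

At z = 12.8 mm: the cube is present — its section is the full 23.5×26 rectangle (perimeter 99.00 mm). Overall, the cross-section is a single solid region. Total boundary length (outer) = 99.00 mm.

99.00 mm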